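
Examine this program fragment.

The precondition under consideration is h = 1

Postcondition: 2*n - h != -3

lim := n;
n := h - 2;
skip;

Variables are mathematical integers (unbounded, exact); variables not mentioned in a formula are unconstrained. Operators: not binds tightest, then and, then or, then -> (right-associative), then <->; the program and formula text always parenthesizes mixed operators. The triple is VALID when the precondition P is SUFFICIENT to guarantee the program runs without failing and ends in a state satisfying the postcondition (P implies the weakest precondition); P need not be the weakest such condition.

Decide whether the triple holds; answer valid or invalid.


Working backward. After the program, the postcondition 2*n - h != -3 must hold; in canonical form it is 2*n != h - 3.
Before skip: 2*n != h - 3
Before n := h - 2: h != 1
Before lim := n: h != 1
The weakest precondition is h != 1.
Check whether h = 1 implies it.
Countermodel: at the initial state h = 1, the precondition holds but the weakest precondition fails.
Answer: invalid


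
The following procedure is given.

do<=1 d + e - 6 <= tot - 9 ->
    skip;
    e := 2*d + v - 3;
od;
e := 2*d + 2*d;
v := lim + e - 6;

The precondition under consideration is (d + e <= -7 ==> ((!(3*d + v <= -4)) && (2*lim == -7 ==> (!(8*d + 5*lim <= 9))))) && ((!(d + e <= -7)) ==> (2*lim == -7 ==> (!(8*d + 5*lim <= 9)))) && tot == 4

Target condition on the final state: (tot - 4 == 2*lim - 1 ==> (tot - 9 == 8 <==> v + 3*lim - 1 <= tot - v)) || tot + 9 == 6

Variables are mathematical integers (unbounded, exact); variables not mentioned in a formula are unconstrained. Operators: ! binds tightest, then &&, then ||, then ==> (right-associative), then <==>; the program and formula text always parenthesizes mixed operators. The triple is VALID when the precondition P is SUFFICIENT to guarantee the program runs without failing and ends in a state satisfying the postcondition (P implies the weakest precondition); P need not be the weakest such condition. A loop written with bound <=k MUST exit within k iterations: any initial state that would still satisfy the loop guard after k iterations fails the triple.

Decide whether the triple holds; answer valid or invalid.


Working backward. After the program, the postcondition (tot - 4 == 2*lim - 1 ==> (tot - 9 == 8 <==> v + 3*lim - 1 <= tot - v)) || tot + 9 == 6 must hold; in canonical form it is (tot == 2*lim + 3 ==> (tot == 17 <==> 3*lim + 2*v <= tot + 1)) || tot == -3.
Before v := lim + e - 6: (tot == 2*lim + 3 ==> (tot == 17 <==> 2*e + 5*lim <= tot + 13)) || tot == -3
Before e := 2*d + 2*d: (tot == 2*lim + 3 ==> (tot == 17 <==> 8*d + 5*lim <= tot + 13)) || tot == -3
Before the loop (bound <=1), unroll the exhaustion recursion (WP_0 = exit-now case; WP_j = one more guarded iteration, up to j = 1):
  WP_0: (!(d + e <= tot - 3)) && ((tot == 2*lim + 3 ==> (tot == 17 <==> 8*d + 5*lim <= tot + 13)) || tot == -3)
  WP_1: (d + e <= tot - 3 ==> ((!(3*d + v <= tot)) && ((tot == 2*lim + 3 ==> (tot == 17 <==> 8*d + 5*lim <= tot + 13)) || tot == -3))) && ((!(d + e <= tot - 3)) ==> ((tot == 2*lim + 3 ==> (tot == 17 <==> 8*d + 5*lim <= tot + 13)) || tot == -3))
So before the loop: (d + e <= tot - 3 ==> ((!(3*d + v <= tot)) && ((tot == 2*lim + 3 ==> (tot == 17 <==> 8*d + 5*lim <= tot + 13)) || tot == -3))) && ((!(d + e <= tot - 3)) ==> ((tot == 2*lim + 3 ==> (tot == 17 <==> 8*d + 5*lim <= tot + 13)) || tot == -3))
The weakest precondition is (d + e <= tot - 3 ==> ((!(3*d + v <= tot)) && ((tot == 2*lim + 3 ==> (tot == 17 <==> 8*d + 5*lim <= tot + 13)) || tot == -3))) && ((!(d + e <= tot - 3)) ==> ((tot == 2*lim + 3 ==> (tot == 17 <==> 8*d + 5*lim <= tot + 13)) || tot == -3)).
Check whether (d + e <= -7 ==> ((!(3*d + v <= -4)) && (2*lim == -7 ==> (!(8*d + 5*lim <= 9))))) && ((!(d + e <= -7)) ==> (2*lim == -7 ==> (!(8*d + 5*lim <= 9)))) && tot == 4 implies it.
Countermodel: at the initial state d = 0, e = 0, lim = 0, tot = 4, v = 0, the precondition holds but the weakest precondition fails.
Answer: invalid


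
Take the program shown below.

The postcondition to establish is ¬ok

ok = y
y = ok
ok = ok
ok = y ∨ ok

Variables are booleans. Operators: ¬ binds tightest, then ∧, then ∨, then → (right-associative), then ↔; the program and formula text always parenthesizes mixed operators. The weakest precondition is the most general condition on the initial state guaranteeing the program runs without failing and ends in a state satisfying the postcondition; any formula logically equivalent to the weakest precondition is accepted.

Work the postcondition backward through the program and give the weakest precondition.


Working backward. After the program, ¬ok must hold.
Before ok := y ∨ ok: ¬(y ∨ ok)
Before ok := ok: ¬(y ∨ ok)
Before y := ok: ¬ok
Before ok := y: ¬y
Answer: WP = ¬y


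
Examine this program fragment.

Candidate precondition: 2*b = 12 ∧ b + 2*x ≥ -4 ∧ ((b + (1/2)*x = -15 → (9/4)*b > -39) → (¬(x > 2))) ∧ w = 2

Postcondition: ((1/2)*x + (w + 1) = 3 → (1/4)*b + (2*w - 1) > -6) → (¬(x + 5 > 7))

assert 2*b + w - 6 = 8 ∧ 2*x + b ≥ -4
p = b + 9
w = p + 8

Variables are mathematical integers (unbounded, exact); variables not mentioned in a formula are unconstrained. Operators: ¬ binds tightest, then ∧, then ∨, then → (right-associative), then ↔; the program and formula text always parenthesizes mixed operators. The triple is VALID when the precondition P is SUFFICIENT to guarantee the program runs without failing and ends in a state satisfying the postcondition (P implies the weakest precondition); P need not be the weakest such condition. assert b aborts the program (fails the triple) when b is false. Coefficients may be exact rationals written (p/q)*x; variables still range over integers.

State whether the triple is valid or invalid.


Working backward. After the program, the postcondition ((1/2)*x + (w + 1) = 3 → (1/4)*b + (2*w - 1) > -6) → (¬(x + 5 > 7)) must hold; in canonical form it is (w + (1/2)*x = 2 → (1/4)*b + 2*w > -5) → (¬(x > 2)).
Before w := p + 8: (p + (1/2)*x = -6 → (1/4)*b + 2*p > -21) → (¬(x > 2))
Before p := b + 9: (b + (1/2)*x = -15 → (9/4)*b > -39) → (¬(x > 2))
Before assert 2*b + w - 6 = 8 ∧ 2*x + b ≥ -4: 2*b + w = 14 ∧ b + 2*x ≥ -4 ∧ ((b + (1/2)*x = -15 → (9/4)*b > -39) → (¬(x > 2)))
The weakest precondition is 2*b + w = 14 ∧ b + 2*x ≥ -4 ∧ ((b + (1/2)*x = -15 → (9/4)*b > -39) → (¬(x > 2))).
Check whether 2*b = 12 ∧ b + 2*x ≥ -4 ∧ ((b + (1/2)*x = -15 → (9/4)*b > -39) → (¬(x > 2))) ∧ w = 2 implies it.
Every state satisfying the precondition satisfies the weakest precondition: the implication holds.
Answer: valid


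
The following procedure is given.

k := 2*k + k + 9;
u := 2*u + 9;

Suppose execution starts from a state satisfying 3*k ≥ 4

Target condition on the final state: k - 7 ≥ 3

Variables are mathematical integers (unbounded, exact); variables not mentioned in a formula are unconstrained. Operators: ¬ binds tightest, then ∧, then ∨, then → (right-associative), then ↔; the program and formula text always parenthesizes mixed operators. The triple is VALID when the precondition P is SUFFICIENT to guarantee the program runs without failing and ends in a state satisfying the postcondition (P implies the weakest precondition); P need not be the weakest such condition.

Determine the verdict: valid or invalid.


Working backward. After the program, the postcondition k - 7 ≥ 3 must hold; in canonical form it is k ≥ 10.
Before u := 2*u + 9: k ≥ 10
Before k := 2*k + k + 9: 3*k ≥ 1
The weakest precondition is 3*k ≥ 1.
Check whether 3*k ≥ 4 implies it.
Every state satisfying the precondition satisfies the weakest precondition: the implication holds.
Answer: valid


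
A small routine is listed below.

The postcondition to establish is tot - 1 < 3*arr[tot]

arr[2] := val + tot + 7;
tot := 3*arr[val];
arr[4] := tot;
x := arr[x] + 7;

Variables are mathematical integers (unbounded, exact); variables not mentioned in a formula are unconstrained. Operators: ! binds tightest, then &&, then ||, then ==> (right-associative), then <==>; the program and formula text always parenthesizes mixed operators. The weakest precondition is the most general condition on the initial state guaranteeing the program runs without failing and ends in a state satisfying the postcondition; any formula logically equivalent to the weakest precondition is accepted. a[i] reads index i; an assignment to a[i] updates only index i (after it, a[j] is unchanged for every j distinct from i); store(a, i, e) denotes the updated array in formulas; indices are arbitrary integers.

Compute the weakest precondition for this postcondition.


Working backward. After the program, the postcondition tot - 1 < 3*arr[tot] must hold; in canonical form it is tot < 3*arr[tot] + 1.
Before x := arr[x] + 7: tot < 3*arr[tot] + 1
Before arr[4] := tot: tot < 3*store(arr, 4, tot)[tot] + 1
Before tot := 3*arr[val]: 3*arr[val] < 3*store(arr, 4, 3*arr[val])[3*arr[val]] + 1
Before arr[2] := val + tot + 7: 3*store(arr, 2, tot + val + 7)[val] < 3*store(store(arr, 2, tot + val + 7), 4, 3*store(arr, 2, tot + val + 7)[val])[3*store(arr, 2, tot + val + 7)[val]] + 1
Answer: WP = 3*store(arr, 2, tot + val + 7)[val] < 3*store(store(arr, 2, tot + val + 7), 4, 3*store(arr, 2, tot + val + 7)[val])[3*store(arr, 2, tot + val + 7)[val]] + 1


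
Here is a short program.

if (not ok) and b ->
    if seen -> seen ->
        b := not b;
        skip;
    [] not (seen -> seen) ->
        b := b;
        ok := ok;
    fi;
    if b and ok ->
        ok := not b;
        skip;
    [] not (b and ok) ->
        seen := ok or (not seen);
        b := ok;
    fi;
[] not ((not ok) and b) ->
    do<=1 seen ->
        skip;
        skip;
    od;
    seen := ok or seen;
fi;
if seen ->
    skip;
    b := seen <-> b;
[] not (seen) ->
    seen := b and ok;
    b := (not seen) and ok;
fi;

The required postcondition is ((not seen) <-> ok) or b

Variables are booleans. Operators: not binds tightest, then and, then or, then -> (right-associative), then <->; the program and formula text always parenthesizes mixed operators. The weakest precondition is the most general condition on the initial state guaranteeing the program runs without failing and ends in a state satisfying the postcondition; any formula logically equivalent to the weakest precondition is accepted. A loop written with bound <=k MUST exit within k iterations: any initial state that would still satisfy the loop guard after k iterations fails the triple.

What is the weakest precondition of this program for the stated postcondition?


Working backward. After the program, ((not seen) <-> ok) or b must hold.
Then branch requires ((not seen) <-> ok) or (seen <-> b); else branch requires ((not (b and ok)) <-> ok) or ((not (b and ok)) and ok).
Before the if: (seen -> (((not seen) <-> ok) or (seen <-> b))) and ((not seen) -> (((not (b and ok)) <-> ok) or ((not (b and ok)) and ok)))
Then branch requires (((not b) and ok) -> ((seen -> (((not seen) <-> b) or (seen <-> (not b)))) and ((not seen) -> b))) and ((not ((not b) and ok)) -> (((ok or (not seen)) -> (((not (ok or (not seen))) <-> ok) or ((ok or (not seen)) <-> ok))) and ((not (ok or (not seen))) -> ((not ok) <-> ok)))); else branch requires (seen -> ((not seen) and ((ok or seen) -> (((not (ok or seen)) <-> ok) or ((ok or seen) <-> b))) and ((not (ok or seen)) -> (((not (b and ok)) <-> ok) or ((not (b and ok)) and ok))))) and ((not seen) -> (((ok or seen) -> (((not (ok or seen)) <-> ok) or ((ok or seen) <-> b))) and ((not (ok or seen)) -> (((not (b and ok)) <-> ok) or ((not (b and ok)) and ok))))).
Before the if: (((not ok) and b) -> ((((not b) and ok) -> ((seen -> (((not seen) <-> b) or (seen <-> (not b)))) and ((not seen) -> b))) and ((not ((not b) and ok)) -> (((ok or (not seen)) -> (((not (ok or (not seen))) <-> ok) or ((ok or (not seen)) <-> ok))) and ((not (ok or (not seen))) -> ((not ok) <-> ok)))))) and ((not ((not ok) and b)) -> ((seen -> ((not seen) and ((ok or seen) -> (((not (ok or seen)) <-> ok) or ((ok or seen) <-> b))) and ((not (ok or seen)) -> (((not (b and ok)) <-> ok) or ((not (b and ok)) and ok))))) and ((not seen) -> (((ok or seen) -> (((not (ok or seen)) <-> ok) or ((ok or seen) <-> b))) and ((not (ok or seen)) -> (((not (b and ok)) <-> ok) or ((not (b and ok)) and ok)))))))
Answer: WP = (((not ok) and b) -> ((((not b) and ok) -> ((seen -> (((not seen) <-> b) or (seen <-> (not b)))) and ((not seen) -> b))) and ((not ((not b) and ok)) -> (((ok or (not seen)) -> (((not (ok or (not seen))) <-> ok) or ((ok or (not seen)) <-> ok))) and ((not (ok or (not seen))) -> ((not ok) <-> ok)))))) and ((not ((not ok) and b)) -> ((seen -> ((not seen) and ((ok or seen) -> (((not (ok or seen)) <-> ok) or ((ok or seen) <-> b))) and ((not (ok or seen)) -> (((not (b and ok)) <-> ok) or ((not (b and ok)) and ok))))) and ((not seen) -> (((ok or seen) -> (((not (ok or seen)) <-> ok) or ((ok or seen) <-> b))) and ((not (ok or seen)) -> (((not (b and ok)) <-> ok) or ((not (b and ok)) and ok)))))))


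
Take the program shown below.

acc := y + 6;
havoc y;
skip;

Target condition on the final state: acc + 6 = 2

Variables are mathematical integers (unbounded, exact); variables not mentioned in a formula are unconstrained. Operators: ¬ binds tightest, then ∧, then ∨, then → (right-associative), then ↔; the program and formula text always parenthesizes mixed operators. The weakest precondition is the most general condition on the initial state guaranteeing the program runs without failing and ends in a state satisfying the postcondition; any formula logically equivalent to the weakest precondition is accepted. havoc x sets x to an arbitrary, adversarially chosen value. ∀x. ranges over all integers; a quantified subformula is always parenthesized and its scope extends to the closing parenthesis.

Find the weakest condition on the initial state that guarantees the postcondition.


Working backward. After the program, the postcondition acc + 6 = 2 must hold; in canonical form it is acc = -4.
Before skip: acc = -4
Before havoc y: acc = -4
Before acc := y + 6: y = -10
Answer: WP = y = -10


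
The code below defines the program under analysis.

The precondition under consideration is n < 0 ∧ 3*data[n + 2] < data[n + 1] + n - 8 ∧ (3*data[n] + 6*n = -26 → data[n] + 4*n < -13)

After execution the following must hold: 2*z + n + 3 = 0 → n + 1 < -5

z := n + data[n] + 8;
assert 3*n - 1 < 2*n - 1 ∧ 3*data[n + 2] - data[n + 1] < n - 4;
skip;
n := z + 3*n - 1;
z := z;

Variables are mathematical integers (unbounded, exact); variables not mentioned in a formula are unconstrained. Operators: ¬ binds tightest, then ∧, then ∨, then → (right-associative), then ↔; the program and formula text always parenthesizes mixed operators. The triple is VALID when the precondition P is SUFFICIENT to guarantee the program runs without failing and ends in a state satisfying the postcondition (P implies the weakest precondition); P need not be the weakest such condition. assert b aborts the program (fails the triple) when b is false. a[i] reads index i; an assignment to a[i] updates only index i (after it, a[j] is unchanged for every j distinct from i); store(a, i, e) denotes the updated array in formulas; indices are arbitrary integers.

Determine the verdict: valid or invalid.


Working backward. After the program, the postcondition 2*z + n + 3 = 0 → n + 1 < -5 must hold; in canonical form it is n + 2*z = -3 → n < -6.
Before z := z: n + 2*z = -3 → n < -6
Before n := z + 3*n - 1: 3*n + 3*z = -2 → 3*n + z < -5
Before skip: 3*n + 3*z = -2 → 3*n + z < -5
Before assert 3*n - 1 < 2*n - 1 ∧ 3*data[n + 2] - data[n + 1] < n - 4: n < 0 ∧ 3*data[n + 2] < data[n + 1] + n - 4 ∧ (3*n + 3*z = -2 → 3*n + z < -5)
Before z := n + data[n] + 8: n < 0 ∧ 3*data[n + 2] < data[n + 1] + n - 4 ∧ (3*data[n] + 6*n = -26 → data[n] + 4*n < -13)
The weakest precondition is n < 0 ∧ 3*data[n + 2] < data[n + 1] + n - 4 ∧ (3*data[n] + 6*n = -26 → data[n] + 4*n < -13).
Check whether n < 0 ∧ 3*data[n + 2] < data[n + 1] + n - 8 ∧ (3*data[n] + 6*n = -26 → data[n] + 4*n < -13) implies it.
Every state satisfying the precondition satisfies the weakest precondition: the implication holds.
Answer: valid


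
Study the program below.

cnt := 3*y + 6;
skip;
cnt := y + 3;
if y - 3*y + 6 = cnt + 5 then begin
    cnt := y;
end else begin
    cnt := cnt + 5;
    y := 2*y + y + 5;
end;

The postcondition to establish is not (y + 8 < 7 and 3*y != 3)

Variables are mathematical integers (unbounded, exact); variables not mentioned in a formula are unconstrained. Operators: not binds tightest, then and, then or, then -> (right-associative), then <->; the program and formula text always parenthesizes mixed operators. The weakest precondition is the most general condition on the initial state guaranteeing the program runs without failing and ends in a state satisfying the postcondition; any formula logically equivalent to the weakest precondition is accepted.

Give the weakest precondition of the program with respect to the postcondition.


Working backward. After the program, the postcondition not (y + 8 < 7 and 3*y != 3) must hold; in canonical form it is not (y < -1 and 3*y != 3).
Then branch requires not (y < -1 and 3*y != 3); else branch requires not (3*y < -6 and 9*y != -12).
Before the if: (cnt + 2*y = 1 -> (not (y < -1 and 3*y != 3))) and ((not (cnt + 2*y = 1)) -> (not (3*y < -6 and 9*y != -12)))
Before cnt := y + 3: (3*y = -2 -> (not (y < -1 and 3*y != 3))) and ((not (3*y = -2)) -> (not (3*y < -6 and 9*y != -12)))
Before skip: (3*y = -2 -> (not (y < -1 and 3*y != 3))) and ((not (3*y = -2)) -> (not (3*y < -6 and 9*y != -12)))
Before cnt := 3*y + 6: (3*y = -2 -> (not (y < -1 and 3*y != 3))) and ((not (3*y = -2)) -> (not (3*y < -6 and 9*y != -12)))
Answer: WP = (3*y = -2 -> (not (y < -1 and 3*y != 3))) and ((not (3*y = -2)) -> (not (3*y < -6 and 9*y != -12)))


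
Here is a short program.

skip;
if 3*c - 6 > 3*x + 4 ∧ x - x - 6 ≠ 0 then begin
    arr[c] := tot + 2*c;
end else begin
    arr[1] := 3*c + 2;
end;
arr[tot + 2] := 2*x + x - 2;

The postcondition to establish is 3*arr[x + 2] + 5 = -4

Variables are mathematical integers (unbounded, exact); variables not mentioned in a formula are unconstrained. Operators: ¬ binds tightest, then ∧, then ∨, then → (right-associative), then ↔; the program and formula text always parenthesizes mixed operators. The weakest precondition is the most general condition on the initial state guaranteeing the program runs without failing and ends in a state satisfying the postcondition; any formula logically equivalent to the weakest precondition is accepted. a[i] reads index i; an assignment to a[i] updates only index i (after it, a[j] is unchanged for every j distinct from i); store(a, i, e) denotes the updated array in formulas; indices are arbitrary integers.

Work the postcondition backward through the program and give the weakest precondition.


Working backward. After the program, the postcondition 3*arr[x + 2] + 5 = -4 must hold; in canonical form it is 3*arr[x + 2] = -9.
Before arr[tot + 2] := 2*x + x - 2: 3*store(arr, tot + 2, 3*x - 2)[x + 2] = -9
Then branch requires 3*store(store(arr, c, 2*c + tot), tot + 2, 3*x - 2)[x + 2] = -9; else branch requires 3*store(store(arr, 1, 3*c + 2), tot + 2, 3*x - 2)[x + 2] = -9.
Before the if: (3*c > 3*x + 10 → 3*store(store(arr, c, 2*c + tot), tot + 2, 3*x - 2)[x + 2] = -9) ∧ ((¬(3*c > 3*x + 10)) → 3*store(store(arr, 1, 3*c + 2), tot + 2, 3*x - 2)[x + 2] = -9)
Before skip: (3*c > 3*x + 10 → 3*store(store(arr, c, 2*c + tot), tot + 2, 3*x - 2)[x + 2] = -9) ∧ ((¬(3*c > 3*x + 10)) → 3*store(store(arr, 1, 3*c + 2), tot + 2, 3*x - 2)[x + 2] = -9)
Answer: WP = (3*c > 3*x + 10 → 3*store(store(arr, c, 2*c + tot), tot + 2, 3*x - 2)[x + 2] = -9) ∧ ((¬(3*c > 3*x + 10)) → 3*store(store(arr, 1, 3*c + 2), tot + 2, 3*x - 2)[x + 2] = -9)


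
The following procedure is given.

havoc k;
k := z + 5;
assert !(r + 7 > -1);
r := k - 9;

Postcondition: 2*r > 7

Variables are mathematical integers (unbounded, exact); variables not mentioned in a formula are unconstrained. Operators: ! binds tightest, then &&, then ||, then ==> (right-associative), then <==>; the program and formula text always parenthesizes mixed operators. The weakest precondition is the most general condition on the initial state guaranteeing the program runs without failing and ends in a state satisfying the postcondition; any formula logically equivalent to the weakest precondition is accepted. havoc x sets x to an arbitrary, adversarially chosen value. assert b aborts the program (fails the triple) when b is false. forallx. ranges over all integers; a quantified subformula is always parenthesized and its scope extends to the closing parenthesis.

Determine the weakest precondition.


Working backward. After the program, 2*r > 7 must hold.
Before r := k - 9: 2*k > 25
Before assert !(r + 7 > -1): (!(r > -8)) && 2*k > 25
Before k := z + 5: (!(r > -8)) && 2*z > 15
Before havoc k: (!(r > -8)) && 2*z > 15
Answer: WP = (!(r > -8)) && 2*z > 15


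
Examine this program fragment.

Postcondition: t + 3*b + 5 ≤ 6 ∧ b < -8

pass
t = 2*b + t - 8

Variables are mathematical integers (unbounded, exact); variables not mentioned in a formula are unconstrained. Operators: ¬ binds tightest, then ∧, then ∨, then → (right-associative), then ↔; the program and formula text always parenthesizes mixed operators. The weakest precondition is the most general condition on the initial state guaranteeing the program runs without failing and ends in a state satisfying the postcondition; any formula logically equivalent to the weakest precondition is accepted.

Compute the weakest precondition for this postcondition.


Working backward. After the program, the postcondition t + 3*b + 5 ≤ 6 ∧ b < -8 must hold; in canonical form it is 3*b + t ≤ 1 ∧ b < -8.
Before t := 2*b + t - 8: 5*b + t ≤ 9 ∧ b < -8
Before skip: 5*b + t ≤ 9 ∧ b < -8
Answer: WP = 5*b + t ≤ 9 ∧ b < -8


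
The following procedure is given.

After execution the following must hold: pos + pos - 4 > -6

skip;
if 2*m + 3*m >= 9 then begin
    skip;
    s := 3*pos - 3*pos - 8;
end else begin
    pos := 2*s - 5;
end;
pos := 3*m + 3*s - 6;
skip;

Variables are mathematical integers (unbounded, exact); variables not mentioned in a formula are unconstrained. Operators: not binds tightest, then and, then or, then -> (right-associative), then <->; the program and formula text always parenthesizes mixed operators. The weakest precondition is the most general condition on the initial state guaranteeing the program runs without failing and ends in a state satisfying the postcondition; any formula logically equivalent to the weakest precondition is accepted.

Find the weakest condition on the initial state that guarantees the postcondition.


Working backward. After the program, the postcondition pos + pos - 4 > -6 must hold; in canonical form it is 2*pos > -2.
Before skip: 2*pos > -2
Before pos := 3*m + 3*s - 6: 6*m + 6*s > 10
Then branch requires 6*m > 58; else branch requires 6*m + 6*s > 10.
Before the if: (5*m >= 9 -> 6*m > 58) and ((not (5*m >= 9)) -> 6*m + 6*s > 10)
Before skip: (5*m >= 9 -> 6*m > 58) and ((not (5*m >= 9)) -> 6*m + 6*s > 10)
Answer: WP = (5*m >= 9 -> 6*m > 58) and ((not (5*m >= 9)) -> 6*m + 6*s > 10)


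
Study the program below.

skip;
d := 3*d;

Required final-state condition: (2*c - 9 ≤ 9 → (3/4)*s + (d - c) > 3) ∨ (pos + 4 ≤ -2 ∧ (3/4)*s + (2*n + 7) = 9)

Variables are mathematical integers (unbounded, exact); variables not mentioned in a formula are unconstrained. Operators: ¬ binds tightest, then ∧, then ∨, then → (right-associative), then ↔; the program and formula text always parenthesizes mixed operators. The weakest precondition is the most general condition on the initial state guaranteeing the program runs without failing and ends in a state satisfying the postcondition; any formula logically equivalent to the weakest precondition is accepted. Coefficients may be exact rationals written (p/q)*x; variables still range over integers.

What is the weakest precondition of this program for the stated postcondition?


Working backward. After the program, the postcondition (2*c - 9 ≤ 9 → (3/4)*s + (d - c) > 3) ∨ (pos + 4 ≤ -2 ∧ (3/4)*s + (2*n + 7) = 9) must hold; in canonical form it is (2*c ≤ 18 → d + (3/4)*s > c + 3) ∨ (pos ≤ -6 ∧ 2*n + (3/4)*s = 2).
Before d := 3*d: (2*c ≤ 18 → 3*d + (3/4)*s > c + 3) ∨ (pos ≤ -6 ∧ 2*n + (3/4)*s = 2)
Before skip: (2*c ≤ 18 → 3*d + (3/4)*s > c + 3) ∨ (pos ≤ -6 ∧ 2*n + (3/4)*s = 2)
Answer: WP = (2*c ≤ 18 → 3*d + (3/4)*s > c + 3) ∨ (pos ≤ -6 ∧ 2*n + (3/4)*s = 2)


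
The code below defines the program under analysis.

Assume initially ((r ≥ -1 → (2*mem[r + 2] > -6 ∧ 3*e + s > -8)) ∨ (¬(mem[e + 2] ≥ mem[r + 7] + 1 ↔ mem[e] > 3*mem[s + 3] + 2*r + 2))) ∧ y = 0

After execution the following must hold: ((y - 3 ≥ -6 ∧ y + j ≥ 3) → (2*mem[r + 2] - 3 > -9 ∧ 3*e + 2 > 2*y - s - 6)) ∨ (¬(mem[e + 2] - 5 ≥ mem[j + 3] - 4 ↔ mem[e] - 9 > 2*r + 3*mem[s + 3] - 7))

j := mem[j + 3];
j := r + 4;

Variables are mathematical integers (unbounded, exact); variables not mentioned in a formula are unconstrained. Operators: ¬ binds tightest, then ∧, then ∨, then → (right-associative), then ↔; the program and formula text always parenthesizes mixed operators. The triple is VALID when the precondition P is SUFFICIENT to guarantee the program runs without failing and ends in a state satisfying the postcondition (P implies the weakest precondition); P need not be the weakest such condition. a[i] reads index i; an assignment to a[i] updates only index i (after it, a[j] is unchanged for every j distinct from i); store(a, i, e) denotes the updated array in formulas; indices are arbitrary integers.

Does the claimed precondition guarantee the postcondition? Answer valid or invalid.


Working backward. After the program, the postcondition ((y - 3 ≥ -6 ∧ y + j ≥ 3) → (2*mem[r + 2] - 3 > -9 ∧ 3*e + 2 > 2*y - s - 6)) ∨ (¬(mem[e + 2] - 5 ≥ mem[j + 3] - 4 ↔ mem[e] - 9 > 2*r + 3*mem[s + 3] - 7)) must hold; in canonical form it is ((y ≥ -3 ∧ j + y ≥ 3) → (2*mem[r + 2] > -6 ∧ 3*e + s > 2*y - 8)) ∨ (¬(mem[e + 2] ≥ mem[j + 3] + 1 ↔ mem[e] > 3*mem[s + 3] + 2*r + 2)).
Before j := r + 4: ((y ≥ -3 ∧ r + y ≥ -1) → (2*mem[r + 2] > -6 ∧ 3*e + s > 2*y - 8)) ∨ (¬(mem[e + 2] ≥ mem[r + 7] + 1 ↔ mem[e] > 3*mem[s + 3] + 2*r + 2))
Before j := mem[j + 3]: ((y ≥ -3 ∧ r + y ≥ -1) → (2*mem[r + 2] > -6 ∧ 3*e + s > 2*y - 8)) ∨ (¬(mem[e + 2] ≥ mem[r + 7] + 1 ↔ mem[e] > 3*mem[s + 3] + 2*r + 2))
The weakest precondition is ((y ≥ -3 ∧ r + y ≥ -1) → (2*mem[r + 2] > -6 ∧ 3*e + s > 2*y - 8)) ∨ (¬(mem[e + 2] ≥ mem[r + 7] + 1 ↔ mem[e] > 3*mem[s + 3] + 2*r + 2)).
Check whether ((r ≥ -1 → (2*mem[r + 2] > -6 ∧ 3*e + s > -8)) ∨ (¬(mem[e + 2] ≥ mem[r + 7] + 1 ↔ mem[e] > 3*mem[s + 3] + 2*r + 2))) ∧ y = 0 implies it.
Every state satisfying the precondition satisfies the weakest precondition: the implication holds.
Answer: valid


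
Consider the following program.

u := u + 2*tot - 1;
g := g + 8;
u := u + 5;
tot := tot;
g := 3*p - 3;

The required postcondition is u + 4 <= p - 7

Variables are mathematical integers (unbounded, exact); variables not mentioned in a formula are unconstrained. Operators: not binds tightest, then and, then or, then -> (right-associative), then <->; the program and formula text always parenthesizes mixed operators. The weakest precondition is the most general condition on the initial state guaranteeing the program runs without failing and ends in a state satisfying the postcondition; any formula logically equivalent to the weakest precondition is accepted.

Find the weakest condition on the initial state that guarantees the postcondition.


Working backward. After the program, the postcondition u + 4 <= p - 7 must hold; in canonical form it is u <= p - 11.
Before g := 3*p - 3: u <= p - 11
Before tot := tot: u <= p - 11
Before u := u + 5: u <= p - 16
Before g := g + 8: u <= p - 16
Before u := u + 2*tot - 1: 2*tot + u <= p - 15
Answer: WP = 2*tot + u <= p - 15


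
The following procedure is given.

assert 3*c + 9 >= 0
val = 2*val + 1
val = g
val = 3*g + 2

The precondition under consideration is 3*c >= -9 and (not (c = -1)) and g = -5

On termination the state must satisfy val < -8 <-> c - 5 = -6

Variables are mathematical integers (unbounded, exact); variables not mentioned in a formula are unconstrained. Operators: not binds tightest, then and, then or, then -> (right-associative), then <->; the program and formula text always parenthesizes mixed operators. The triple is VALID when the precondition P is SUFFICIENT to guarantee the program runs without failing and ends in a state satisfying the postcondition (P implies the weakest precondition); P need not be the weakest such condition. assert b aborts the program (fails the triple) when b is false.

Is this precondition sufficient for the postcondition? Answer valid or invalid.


Working backward. After the program, the postcondition val < -8 <-> c - 5 = -6 must hold; in canonical form it is val < -8 <-> c = -1.
Before val := 3*g + 2: 3*g < -10 <-> c = -1
Before val := g: 3*g < -10 <-> c = -1
Before val := 2*val + 1: 3*g < -10 <-> c = -1
Before assert 3*c + 9 >= 0: 3*c >= -9 and (3*g < -10 <-> c = -1)
The weakest precondition is 3*c >= -9 and (3*g < -10 <-> c = -1).
Check whether 3*c >= -9 and (not (c = -1)) and g = -5 implies it.
Countermodel: at the initial state c = 0, g = -5, the precondition holds but the weakest precondition fails.
Answer: invalid


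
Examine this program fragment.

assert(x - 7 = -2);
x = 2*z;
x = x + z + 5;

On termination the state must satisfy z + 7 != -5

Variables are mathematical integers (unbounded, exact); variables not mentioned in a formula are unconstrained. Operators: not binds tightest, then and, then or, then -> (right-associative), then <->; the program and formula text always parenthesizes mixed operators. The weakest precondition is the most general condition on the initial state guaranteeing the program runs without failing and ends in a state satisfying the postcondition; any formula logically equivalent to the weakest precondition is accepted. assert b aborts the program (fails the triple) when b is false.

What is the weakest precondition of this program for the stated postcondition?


Working backward. After the program, the postcondition z + 7 != -5 must hold; in canonical form it is z != -12.
Before x := x + z + 5: z != -12
Before x := 2*z: z != -12
Before assert x - 7 = -2: x = 5 and z != -12
Answer: WP = x = 5 and z != -12


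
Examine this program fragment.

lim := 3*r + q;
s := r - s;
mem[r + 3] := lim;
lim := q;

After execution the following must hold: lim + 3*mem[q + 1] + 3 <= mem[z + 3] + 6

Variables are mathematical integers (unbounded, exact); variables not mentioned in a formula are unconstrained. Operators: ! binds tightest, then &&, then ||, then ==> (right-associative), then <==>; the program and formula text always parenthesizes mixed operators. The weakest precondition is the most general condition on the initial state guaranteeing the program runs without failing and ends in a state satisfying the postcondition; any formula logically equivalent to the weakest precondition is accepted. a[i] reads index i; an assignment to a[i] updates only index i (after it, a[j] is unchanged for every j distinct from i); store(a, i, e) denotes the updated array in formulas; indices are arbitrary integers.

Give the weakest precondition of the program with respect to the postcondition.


Working backward. After the program, the postcondition lim + 3*mem[q + 1] + 3 <= mem[z + 3] + 6 must hold; in canonical form it is 3*mem[q + 1] + lim <= mem[z + 3] + 3.
Before lim := q: 3*mem[q + 1] + q <= mem[z + 3] + 3
Before mem[r + 3] := lim: 3*store(mem, r + 3, lim)[q + 1] + q <= store(mem, r + 3, lim)[z + 3] + 3
Before s := r - s: 3*store(mem, r + 3, lim)[q + 1] + q <= store(mem, r + 3, lim)[z + 3] + 3
Before lim := 3*r + q: 3*store(mem, r + 3, q + 3*r)[q + 1] + q <= store(mem, r + 3, q + 3*r)[z + 3] + 3
Answer: WP = 3*store(mem, r + 3, q + 3*r)[q + 1] + q <= store(mem, r + 3, q + 3*r)[z + 3] + 3


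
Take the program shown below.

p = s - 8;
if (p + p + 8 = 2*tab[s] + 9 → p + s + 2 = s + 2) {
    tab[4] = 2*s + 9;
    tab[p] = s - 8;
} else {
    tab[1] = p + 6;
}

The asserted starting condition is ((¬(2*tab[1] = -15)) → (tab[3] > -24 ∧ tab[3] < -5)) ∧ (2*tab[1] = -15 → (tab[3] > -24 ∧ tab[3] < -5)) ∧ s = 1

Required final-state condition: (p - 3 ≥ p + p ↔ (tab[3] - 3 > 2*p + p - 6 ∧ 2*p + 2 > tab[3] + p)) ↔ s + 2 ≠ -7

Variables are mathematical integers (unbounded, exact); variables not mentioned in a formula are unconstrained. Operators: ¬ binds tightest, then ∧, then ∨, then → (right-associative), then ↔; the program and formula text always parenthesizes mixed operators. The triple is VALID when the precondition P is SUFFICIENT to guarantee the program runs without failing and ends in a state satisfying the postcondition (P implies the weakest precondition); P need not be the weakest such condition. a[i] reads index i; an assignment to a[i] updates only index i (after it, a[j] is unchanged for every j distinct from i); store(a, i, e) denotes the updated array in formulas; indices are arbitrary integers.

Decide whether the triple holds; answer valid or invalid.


Working backward. After the program, the postcondition (p - 3 ≥ p + p ↔ (tab[3] - 3 > 2*p + p - 6 ∧ 2*p + 2 > tab[3] + p)) ↔ s + 2 ≠ -7 must hold; in canonical form it is (p ≤ -3 ↔ (tab[3] > 3*p - 3 ∧ p > tab[3] - 2)) ↔ s ≠ -9.
Then branch requires (p ≤ -3 ↔ (store(store(tab, 4, 2*s + 9), p, s - 8)[3] > 3*p - 3 ∧ p > store(store(tab, 4, 2*s + 9), p, s - 8)[3] - 2)) ↔ s ≠ -9; else branch requires (p ≤ -3 ↔ (tab[3] > 3*p - 3 ∧ p > tab[3] - 2)) ↔ s ≠ -9.
Before the if: ((2*p = 2*tab[s] + 1 → p = 0) → ((p ≤ -3 ↔ (store(store(tab, 4, 2*s + 9), p, s - 8)[3] > 3*p - 3 ∧ p > store(store(tab, 4, 2*s + 9), p, s - 8)[3] - 2)) ↔ s ≠ -9)) ∧ ((¬(2*p = 2*tab[s] + 1 → p = 0)) → ((p ≤ -3 ↔ (tab[3] > 3*p - 3 ∧ p > tab[3] - 2)) ↔ s ≠ -9))
Before p := s - 8: ((2*s = 2*tab[s] + 17 → s = 8) → ((s ≤ 5 ↔ (store(store(tab, 4, 2*s + 9), s - 8, s - 8)[3] > 3*s - 27 ∧ s > store(store(tab, 4, 2*s + 9), s - 8, s - 8)[3] + 6)) ↔ s ≠ -9)) ∧ ((¬(2*s = 2*tab[s] + 17 → s = 8)) → ((s ≤ 5 ↔ (tab[3] > 3*s - 27 ∧ s > tab[3] + 6)) ↔ s ≠ -9))
The weakest precondition is ((2*s = 2*tab[s] + 17 → s = 8) → ((s ≤ 5 ↔ (store(store(tab, 4, 2*s + 9), s - 8, s - 8)[3] > 3*s - 27 ∧ s > store(store(tab, 4, 2*s + 9), s - 8, s - 8)[3] + 6)) ↔ s ≠ -9)) ∧ ((¬(2*s = 2*tab[s] + 17 → s = 8)) → ((s ≤ 5 ↔ (tab[3] > 3*s - 27 ∧ s > tab[3] + 6)) ↔ s ≠ -9)).
Check whether ((¬(2*tab[1] = -15)) → (tab[3] > -24 ∧ tab[3] < -5)) ∧ (2*tab[1] = -15 → (tab[3] > -24 ∧ tab[3] < -5)) ∧ s = 1 implies it.
Every state satisfying the precondition satisfies the weakest precondition: the implication holds.
Answer: valid


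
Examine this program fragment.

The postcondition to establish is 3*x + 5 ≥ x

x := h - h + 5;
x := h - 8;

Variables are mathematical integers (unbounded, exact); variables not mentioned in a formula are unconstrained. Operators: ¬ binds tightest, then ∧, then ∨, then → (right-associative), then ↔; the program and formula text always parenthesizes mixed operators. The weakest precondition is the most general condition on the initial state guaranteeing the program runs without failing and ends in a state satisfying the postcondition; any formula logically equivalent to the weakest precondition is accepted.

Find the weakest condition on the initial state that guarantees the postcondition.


Working backward. After the program, the postcondition 3*x + 5 ≥ x must hold; in canonical form it is 2*x ≥ -5.
Before x := h - 8: 2*h ≥ 11
Before x := h - h + 5: 2*h ≥ 11
Answer: WP = 2*h ≥ 11


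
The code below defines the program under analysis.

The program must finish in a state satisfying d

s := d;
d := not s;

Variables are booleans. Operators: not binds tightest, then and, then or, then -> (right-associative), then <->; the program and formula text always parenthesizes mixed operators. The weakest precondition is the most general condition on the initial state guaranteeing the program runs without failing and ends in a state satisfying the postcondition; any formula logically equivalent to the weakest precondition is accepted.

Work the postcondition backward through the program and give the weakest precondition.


Working backward. After the program, d must hold.
Before d := not s: not s
Before s := d: not d
Answer: WP = not d


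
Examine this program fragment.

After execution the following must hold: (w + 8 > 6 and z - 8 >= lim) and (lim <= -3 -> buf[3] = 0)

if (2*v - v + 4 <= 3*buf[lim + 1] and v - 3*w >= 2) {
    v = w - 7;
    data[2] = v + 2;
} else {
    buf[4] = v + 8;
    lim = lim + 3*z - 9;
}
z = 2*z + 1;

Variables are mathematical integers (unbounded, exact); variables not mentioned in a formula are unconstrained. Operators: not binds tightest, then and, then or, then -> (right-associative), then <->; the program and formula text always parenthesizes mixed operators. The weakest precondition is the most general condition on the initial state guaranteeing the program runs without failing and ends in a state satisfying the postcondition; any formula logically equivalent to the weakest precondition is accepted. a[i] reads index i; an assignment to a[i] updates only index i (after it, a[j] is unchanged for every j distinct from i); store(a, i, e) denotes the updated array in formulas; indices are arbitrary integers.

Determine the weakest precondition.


Working backward. After the program, the postcondition (w + 8 > 6 and z - 8 >= lim) and (lim <= -3 -> buf[3] = 0) must hold; in canonical form it is w > -2 and z >= lim + 8 and (lim <= -3 -> buf[3] = 0).
Before z := 2*z + 1: w > -2 and 2*z >= lim + 7 and (lim <= -3 -> buf[3] = 0)
Then branch requires w > -2 and 2*z >= lim + 7 and (lim <= -3 -> buf[3] = 0); else branch requires w > -2 and lim + z <= 2 and (lim + 3*z <= 6 -> buf[3] = 0).
Before the if: ((v <= 3*buf[lim + 1] - 4 and v >= 3*w + 2) -> (w > -2 and 2*z >= lim + 7 and (lim <= -3 -> buf[3] = 0))) and ((not (v <= 3*buf[lim + 1] - 4 and v >= 3*w + 2)) -> (w > -2 and lim + z <= 2 and (lim + 3*z <= 6 -> buf[3] = 0)))
Answer: WP = ((v <= 3*buf[lim + 1] - 4 and v >= 3*w + 2) -> (w > -2 and 2*z >= lim + 7 and (lim <= -3 -> buf[3] = 0))) and ((not (v <= 3*buf[lim + 1] - 4 and v >= 3*w + 2)) -> (w > -2 and lim + z <= 2 and (lim + 3*z <= 6 -> buf[3] = 0)))


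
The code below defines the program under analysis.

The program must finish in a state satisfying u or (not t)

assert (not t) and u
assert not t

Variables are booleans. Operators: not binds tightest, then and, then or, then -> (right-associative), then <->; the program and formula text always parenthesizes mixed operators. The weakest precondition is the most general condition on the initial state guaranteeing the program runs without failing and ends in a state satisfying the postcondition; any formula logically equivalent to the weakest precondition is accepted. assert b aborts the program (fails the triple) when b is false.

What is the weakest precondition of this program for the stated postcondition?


Working backward. After the program, u or (not t) must hold.
Before assert not t: (not t) and (u or (not t))
Before assert (not t) and u: (not t) and u and (u or (not t))
Answer: WP = (not t) and u and (u or (not t))


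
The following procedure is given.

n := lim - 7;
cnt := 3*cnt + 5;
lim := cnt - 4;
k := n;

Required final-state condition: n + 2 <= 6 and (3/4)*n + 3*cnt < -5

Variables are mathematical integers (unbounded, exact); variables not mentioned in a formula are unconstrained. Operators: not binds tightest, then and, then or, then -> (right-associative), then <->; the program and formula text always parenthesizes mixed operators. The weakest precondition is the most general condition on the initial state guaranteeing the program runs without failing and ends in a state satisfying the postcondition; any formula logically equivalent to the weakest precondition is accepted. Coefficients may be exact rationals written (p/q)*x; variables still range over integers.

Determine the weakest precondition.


Working backward. After the program, the postcondition n + 2 <= 6 and (3/4)*n + 3*cnt < -5 must hold; in canonical form it is n <= 4 and 3*cnt + (3/4)*n < -5.
Before k := n: n <= 4 and 3*cnt + (3/4)*n < -5
Before lim := cnt - 4: n <= 4 and 3*cnt + (3/4)*n < -5
Before cnt := 3*cnt + 5: n <= 4 and 9*cnt + (3/4)*n < -20
Before n := lim - 7: lim <= 11 and 9*cnt + (3/4)*lim < -59/4
Answer: WP = lim <= 11 and 9*cnt + (3/4)*lim < -59/4
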